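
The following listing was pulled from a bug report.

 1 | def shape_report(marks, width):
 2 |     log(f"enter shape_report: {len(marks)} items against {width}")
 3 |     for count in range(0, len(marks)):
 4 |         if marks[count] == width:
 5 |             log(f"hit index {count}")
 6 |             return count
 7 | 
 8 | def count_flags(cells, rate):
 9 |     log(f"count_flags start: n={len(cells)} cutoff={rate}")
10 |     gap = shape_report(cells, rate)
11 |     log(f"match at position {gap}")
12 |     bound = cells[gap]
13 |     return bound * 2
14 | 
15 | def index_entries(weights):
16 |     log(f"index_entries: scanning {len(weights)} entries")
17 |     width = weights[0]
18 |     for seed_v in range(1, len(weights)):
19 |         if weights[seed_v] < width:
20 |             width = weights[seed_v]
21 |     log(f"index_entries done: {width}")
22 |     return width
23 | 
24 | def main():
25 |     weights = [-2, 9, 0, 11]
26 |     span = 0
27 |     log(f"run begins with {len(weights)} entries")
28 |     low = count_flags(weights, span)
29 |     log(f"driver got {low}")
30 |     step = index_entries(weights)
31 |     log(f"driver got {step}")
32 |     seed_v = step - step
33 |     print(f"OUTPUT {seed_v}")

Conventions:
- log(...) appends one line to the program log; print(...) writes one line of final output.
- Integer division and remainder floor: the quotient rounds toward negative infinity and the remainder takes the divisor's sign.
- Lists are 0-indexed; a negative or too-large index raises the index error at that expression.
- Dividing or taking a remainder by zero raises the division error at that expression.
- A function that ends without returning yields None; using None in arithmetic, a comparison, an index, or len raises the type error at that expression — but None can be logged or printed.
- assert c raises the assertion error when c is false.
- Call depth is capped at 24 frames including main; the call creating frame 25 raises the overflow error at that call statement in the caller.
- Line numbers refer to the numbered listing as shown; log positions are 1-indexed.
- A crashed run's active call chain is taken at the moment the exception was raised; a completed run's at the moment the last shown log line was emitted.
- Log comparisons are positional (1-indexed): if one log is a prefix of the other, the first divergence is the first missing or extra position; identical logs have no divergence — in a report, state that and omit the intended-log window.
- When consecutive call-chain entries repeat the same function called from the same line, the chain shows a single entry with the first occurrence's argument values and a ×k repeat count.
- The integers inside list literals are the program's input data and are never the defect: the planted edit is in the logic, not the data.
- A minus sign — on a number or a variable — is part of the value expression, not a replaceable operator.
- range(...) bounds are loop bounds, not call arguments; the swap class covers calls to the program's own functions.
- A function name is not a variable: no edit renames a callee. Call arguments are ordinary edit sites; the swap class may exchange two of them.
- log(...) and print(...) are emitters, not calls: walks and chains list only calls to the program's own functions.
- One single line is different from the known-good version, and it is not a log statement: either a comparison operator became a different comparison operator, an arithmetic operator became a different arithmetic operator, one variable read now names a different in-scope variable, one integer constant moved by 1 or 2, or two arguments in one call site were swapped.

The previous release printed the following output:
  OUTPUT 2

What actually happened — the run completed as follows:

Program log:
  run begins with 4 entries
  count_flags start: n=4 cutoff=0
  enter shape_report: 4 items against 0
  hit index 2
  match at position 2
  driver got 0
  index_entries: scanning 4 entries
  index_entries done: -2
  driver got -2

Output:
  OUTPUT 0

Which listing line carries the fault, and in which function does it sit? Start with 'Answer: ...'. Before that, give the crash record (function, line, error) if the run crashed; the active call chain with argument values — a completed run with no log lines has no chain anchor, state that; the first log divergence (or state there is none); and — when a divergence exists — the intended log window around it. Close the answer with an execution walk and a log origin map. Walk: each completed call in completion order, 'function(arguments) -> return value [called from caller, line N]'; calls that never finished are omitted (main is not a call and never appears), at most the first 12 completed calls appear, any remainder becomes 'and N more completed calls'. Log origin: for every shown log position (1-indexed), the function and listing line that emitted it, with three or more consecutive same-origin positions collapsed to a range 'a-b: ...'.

Answer: the defect is in main at line 32.
Key observation: No log line changed; the fault shows up purely in the output.
Call chain: main.
First divergence: none (the log streams are identical).
Execution walk:
  shape_report([-2, 9, 0, 11], 0) -> 2  [called from count_flags, line 10]
  count_flags([-2, 9, 0, 11], 0) -> 0  [called from main, line 28]
  index_entries([-2, 9, 0, 11]) -> -2  [called from main, line 30]
Log origin:
  1: emitted by main (line 27)
  2: emitted by count_flags (line 9)
  3: emitted by shape_report (line 2)
  4: emitted by shape_report (line 5)
  5: emitted by count_flags (line 11)
  6: emitted by main (line 29)
  7: emitted by index_entries (line 16)
  8: emitted by index_entries (line 21)
  9: emitted by main (line 31)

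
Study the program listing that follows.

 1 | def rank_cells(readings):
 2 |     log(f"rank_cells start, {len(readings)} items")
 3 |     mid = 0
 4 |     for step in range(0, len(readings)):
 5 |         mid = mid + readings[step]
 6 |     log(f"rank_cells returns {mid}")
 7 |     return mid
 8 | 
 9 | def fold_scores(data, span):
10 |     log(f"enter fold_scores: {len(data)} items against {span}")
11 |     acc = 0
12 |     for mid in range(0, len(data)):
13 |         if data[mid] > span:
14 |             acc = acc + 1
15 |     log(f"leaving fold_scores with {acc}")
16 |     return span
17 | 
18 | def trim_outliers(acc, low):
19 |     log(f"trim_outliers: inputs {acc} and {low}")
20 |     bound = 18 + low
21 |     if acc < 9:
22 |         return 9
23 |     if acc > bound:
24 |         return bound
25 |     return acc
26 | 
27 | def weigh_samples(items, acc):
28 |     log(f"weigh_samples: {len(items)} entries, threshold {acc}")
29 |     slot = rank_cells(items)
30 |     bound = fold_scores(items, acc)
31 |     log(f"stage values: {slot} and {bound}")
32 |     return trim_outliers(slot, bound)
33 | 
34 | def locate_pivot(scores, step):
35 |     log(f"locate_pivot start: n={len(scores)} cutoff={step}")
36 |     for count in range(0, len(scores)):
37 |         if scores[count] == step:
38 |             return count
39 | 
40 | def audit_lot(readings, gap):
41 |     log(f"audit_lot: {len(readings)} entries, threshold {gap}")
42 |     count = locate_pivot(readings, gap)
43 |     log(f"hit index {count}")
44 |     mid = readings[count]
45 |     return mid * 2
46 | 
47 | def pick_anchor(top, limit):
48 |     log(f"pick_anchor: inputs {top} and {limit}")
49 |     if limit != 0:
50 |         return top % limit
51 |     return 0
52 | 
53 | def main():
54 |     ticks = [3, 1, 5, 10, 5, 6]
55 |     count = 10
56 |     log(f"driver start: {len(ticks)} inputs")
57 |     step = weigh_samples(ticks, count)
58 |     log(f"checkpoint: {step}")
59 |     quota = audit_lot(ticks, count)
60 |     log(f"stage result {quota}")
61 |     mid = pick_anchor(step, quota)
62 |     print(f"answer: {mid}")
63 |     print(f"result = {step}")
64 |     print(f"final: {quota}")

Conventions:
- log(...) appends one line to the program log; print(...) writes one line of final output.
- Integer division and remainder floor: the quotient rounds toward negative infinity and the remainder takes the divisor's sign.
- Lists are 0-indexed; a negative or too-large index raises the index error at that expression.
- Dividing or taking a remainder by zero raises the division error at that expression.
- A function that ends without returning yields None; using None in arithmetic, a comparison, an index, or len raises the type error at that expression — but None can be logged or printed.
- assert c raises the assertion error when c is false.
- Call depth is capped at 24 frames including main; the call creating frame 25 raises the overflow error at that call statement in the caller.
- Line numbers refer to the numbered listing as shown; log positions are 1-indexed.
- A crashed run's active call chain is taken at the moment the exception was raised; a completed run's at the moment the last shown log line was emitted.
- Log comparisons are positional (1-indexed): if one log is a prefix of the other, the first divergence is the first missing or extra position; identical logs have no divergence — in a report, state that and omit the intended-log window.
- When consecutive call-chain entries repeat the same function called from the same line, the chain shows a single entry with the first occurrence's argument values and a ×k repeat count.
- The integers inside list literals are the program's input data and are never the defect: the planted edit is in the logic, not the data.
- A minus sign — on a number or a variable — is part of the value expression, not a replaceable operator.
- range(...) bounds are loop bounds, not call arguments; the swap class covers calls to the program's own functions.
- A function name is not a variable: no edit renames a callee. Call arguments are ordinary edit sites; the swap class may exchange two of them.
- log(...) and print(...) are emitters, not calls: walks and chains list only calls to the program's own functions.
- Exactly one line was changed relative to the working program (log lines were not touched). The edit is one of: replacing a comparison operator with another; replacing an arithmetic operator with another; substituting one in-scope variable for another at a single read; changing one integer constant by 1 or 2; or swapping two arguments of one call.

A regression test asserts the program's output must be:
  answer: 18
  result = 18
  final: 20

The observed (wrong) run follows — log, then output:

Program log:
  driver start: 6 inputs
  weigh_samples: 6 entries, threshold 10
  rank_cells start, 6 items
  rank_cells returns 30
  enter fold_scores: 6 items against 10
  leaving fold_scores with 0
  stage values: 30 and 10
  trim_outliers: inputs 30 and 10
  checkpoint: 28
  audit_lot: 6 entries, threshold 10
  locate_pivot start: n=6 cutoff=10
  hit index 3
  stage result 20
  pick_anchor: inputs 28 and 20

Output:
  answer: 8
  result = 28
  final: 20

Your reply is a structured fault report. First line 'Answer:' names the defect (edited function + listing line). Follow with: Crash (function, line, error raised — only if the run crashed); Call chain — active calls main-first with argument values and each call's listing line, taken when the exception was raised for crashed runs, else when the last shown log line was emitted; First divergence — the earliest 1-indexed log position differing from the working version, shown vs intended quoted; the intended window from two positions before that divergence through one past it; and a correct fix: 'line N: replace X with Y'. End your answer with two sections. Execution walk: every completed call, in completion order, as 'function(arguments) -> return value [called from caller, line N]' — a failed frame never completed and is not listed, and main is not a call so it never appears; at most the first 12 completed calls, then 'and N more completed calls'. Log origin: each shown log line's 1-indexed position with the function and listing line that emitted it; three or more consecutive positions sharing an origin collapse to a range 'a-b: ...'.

Answer: the defect is in fold_scores at line 16.
Key fact: Log line 7 is where behavior first shows: 'stage values: 30 and 10' appears instead of 'stage values: 30 and 0'.
Call chain: main -> pick_anchor(28, 20) (called at line 61).
First divergence: at position 7 the run shows 'stage values: 30 and 10' where the working version logs 'stage values: 30 and 0'.
Intended log window:
  5: enter fold_scores: 6 items against 10
  6: leaving fold_scores with 0
  7: stage values: 30 and 0
  8: trim_outliers: inputs 30 and 0
Execution walk:
  rank_cells([3, 1, 5, 10, 5, 6]) -> 30  [called from weigh_samples, line 29]
  fold_scores([3, 1, 5, 10, 5, 6], 10) -> 10  [called from weigh_samples, line 30]
  trim_outliers(30, 10) -> 28  [called from weigh_samples, line 32]
  weigh_samples([3, 1, 5, 10, 5, 6], 10) -> 28  [called from main, line 57]
  locate_pivot([3, 1, 5, 10, 5, 6], 10) -> 3  [called from audit_lot, line 42]
  audit_lot([3, 1, 5, 10, 5, 6], 10) -> 20  [called from main, line 59]
  pick_anchor(28, 20) -> 8  [called from main, line 61]
Log origin:
  1: logged in main at line 56
  2: logged in weigh_samples at line 28
  3: logged in rank_cells at line 2
  4: logged in rank_cells at line 6
  5: logged in fold_scores at line 10
  6: logged in fold_scores at line 15
  7: logged in weigh_samples at line 31
  8: logged in trim_outliers at line 19
  9: logged in main at line 58
  10: logged in audit_lot at line 41
  11: logged in locate_pivot at line 35
  12: logged in audit_lot at line 43
  13: logged in main at line 60
  14: logged in pick_anchor at line 48
A correct fix: line 16: replace `span` with `acc`.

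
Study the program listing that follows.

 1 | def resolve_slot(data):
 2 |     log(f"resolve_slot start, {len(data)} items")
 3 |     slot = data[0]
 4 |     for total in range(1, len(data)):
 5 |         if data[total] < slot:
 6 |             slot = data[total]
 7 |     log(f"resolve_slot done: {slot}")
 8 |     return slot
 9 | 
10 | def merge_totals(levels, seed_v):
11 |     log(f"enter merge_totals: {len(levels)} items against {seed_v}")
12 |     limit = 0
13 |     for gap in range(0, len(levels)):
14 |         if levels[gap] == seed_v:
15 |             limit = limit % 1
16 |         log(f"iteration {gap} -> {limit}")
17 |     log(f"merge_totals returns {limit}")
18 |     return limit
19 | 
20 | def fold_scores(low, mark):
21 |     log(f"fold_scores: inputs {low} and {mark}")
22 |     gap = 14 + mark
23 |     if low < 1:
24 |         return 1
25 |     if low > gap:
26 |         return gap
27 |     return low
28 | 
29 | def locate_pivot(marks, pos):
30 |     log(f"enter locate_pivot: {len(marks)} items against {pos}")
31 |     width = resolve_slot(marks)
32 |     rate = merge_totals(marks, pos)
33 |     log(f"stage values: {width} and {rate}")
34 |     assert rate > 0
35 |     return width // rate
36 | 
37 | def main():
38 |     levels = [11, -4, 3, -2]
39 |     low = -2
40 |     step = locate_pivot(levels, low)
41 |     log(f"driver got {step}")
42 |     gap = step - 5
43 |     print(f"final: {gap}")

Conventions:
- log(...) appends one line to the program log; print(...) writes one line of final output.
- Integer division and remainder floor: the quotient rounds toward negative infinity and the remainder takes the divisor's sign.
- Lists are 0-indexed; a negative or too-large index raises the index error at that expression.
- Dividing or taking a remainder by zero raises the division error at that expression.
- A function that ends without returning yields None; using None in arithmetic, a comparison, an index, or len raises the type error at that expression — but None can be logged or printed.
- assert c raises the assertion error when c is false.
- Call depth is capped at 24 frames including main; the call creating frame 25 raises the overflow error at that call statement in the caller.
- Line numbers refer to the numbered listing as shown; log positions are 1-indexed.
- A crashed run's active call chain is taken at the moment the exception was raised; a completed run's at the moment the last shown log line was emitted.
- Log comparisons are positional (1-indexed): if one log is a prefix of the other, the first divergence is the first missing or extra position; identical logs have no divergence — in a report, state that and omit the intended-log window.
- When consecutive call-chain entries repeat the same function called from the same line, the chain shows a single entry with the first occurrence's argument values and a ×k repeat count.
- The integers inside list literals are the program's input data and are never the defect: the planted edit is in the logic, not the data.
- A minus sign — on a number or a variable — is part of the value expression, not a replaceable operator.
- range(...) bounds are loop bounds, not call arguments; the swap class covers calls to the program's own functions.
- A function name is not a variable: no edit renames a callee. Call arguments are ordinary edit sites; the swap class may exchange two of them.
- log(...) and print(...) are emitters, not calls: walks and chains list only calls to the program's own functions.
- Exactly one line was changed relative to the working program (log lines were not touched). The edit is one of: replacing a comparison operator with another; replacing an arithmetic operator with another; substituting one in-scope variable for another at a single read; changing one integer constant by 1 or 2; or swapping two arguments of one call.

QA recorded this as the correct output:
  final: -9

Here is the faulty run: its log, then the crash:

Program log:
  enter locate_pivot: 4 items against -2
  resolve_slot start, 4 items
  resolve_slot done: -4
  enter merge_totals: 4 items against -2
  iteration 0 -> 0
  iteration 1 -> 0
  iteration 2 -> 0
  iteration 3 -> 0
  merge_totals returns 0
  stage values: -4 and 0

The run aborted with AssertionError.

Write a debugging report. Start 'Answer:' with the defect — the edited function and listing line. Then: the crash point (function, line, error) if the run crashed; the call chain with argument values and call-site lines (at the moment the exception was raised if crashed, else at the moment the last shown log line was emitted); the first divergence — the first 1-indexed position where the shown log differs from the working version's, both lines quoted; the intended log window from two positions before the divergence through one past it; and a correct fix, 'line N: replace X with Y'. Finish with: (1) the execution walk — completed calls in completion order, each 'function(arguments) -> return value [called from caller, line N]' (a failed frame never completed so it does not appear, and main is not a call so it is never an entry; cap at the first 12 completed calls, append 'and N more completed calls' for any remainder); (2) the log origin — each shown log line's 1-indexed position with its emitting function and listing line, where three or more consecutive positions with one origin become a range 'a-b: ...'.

Answer: the defect is in merge_totals at line 15.
Core observation: The earliest visible damage is log position 8 — 'iteration 3 -> 0' rather than the intended 'iteration 3 -> 1'.
Crash: locate_pivot, line 34, AssertionError.
Call chain: main -> locate_pivot([11, -4, 3, -2], -2) (called at line 40).
First divergence: position 8 — shown 'iteration 3 -> 0', intended 'iteration 3 -> 1'.
Intended log window:
  6: iteration 1 -> 0
  7: iteration 2 -> 0
  8: iteration 3 -> 1
  9: merge_totals returns 1
Execution walk:
  resolve_slot([11, -4, 3, -2]) -> -4  [called from locate_pivot, line 31]
  merge_totals([11, -4, 3, -2], -2) -> 0  [called from locate_pivot, line 32]
Log origins:
  1 — locate_pivot, line 30
  2 — resolve_slot, line 2
  3 — resolve_slot, line 7
  4 — merge_totals, line 11
  5-8 — merge_totals, line 16
  9 — merge_totals, line 17
  10 — locate_pivot, line 33
A correct fix: line 15: replace `%` with `+`.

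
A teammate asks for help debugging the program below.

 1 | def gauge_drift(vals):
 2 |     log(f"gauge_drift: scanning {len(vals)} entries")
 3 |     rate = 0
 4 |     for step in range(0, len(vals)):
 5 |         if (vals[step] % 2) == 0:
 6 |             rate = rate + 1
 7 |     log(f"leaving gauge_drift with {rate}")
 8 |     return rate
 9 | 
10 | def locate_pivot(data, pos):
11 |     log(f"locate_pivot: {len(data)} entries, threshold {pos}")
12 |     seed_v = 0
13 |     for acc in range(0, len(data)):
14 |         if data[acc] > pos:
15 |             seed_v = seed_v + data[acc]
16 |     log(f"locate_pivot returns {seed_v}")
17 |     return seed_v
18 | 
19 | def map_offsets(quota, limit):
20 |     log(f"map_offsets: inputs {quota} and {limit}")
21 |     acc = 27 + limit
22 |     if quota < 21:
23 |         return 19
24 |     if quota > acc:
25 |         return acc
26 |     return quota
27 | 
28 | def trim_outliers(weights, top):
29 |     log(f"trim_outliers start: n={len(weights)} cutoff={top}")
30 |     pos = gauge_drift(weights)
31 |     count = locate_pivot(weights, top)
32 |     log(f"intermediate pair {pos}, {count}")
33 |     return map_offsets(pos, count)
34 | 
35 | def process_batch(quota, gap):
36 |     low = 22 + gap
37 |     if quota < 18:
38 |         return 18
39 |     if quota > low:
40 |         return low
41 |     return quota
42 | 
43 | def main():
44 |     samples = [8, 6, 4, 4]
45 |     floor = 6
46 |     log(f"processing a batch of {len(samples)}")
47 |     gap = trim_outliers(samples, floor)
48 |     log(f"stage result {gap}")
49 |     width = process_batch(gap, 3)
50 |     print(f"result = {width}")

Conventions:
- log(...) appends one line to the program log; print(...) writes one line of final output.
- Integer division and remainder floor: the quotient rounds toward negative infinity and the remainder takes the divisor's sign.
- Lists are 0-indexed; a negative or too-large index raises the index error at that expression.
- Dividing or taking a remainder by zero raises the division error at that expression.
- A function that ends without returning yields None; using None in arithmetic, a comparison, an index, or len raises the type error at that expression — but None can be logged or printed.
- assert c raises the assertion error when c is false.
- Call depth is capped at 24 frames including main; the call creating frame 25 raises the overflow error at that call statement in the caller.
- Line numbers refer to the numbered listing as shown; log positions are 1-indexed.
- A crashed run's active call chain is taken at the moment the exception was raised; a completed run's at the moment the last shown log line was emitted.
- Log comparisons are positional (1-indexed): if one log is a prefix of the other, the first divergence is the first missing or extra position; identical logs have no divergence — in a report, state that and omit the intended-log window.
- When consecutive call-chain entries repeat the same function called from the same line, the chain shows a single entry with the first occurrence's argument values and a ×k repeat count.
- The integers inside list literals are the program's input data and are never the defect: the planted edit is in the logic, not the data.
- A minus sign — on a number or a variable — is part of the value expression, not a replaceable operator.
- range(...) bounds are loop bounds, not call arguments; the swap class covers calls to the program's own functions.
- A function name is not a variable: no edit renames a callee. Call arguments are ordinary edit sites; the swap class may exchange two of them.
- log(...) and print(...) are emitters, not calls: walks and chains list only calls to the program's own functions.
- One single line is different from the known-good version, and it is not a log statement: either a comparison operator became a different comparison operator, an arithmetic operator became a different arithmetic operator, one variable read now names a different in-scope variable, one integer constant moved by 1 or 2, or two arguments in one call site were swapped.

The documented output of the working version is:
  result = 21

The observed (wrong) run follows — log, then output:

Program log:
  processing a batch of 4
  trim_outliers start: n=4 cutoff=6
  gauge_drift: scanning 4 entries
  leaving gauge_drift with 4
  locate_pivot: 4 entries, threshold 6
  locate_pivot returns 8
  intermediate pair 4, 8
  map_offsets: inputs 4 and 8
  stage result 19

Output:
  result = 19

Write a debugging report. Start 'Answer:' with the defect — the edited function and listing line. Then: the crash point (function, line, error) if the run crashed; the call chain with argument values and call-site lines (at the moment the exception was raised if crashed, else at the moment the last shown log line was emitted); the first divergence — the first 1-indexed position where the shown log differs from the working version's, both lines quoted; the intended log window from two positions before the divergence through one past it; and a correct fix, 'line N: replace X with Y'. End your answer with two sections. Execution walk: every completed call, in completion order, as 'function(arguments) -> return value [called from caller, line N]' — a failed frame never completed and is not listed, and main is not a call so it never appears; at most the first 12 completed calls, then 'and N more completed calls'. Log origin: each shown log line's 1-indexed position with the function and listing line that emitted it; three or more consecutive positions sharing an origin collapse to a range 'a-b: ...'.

Answer: the defect is in map_offsets at line 23.
The tell: The log first diverges at position 9: the faulty run prints 'stage result 19' where the working version prints 'stage result 21'.
Call chain: main.
First divergence: at position 9 the run shows 'stage result 19' where the working version logs 'stage result 21'.
Intended log window:
  7: intermediate pair 4, 8
  8: map_offsets: inputs 4 and 8
  9: stage result 21
Execution walk:
  gauge_drift([8, 6, 4, 4]) -> 4  [called from trim_outliers, line 30]
  locate_pivot([8, 6, 4, 4], 6) -> 8  [called from trim_outliers, line 31]
  map_offsets(4, 8) -> 19  [called from trim_outliers, line 33]
  trim_outliers([8, 6, 4, 4], 6) -> 19  [called from main, line 47]
  process_batch(19, 3) -> 19  [called from main, line 49]
Log origins:
  1: emitted by main (line 46)
  2: emitted by trim_outliers (line 29)
  3: emitted by gauge_drift (line 2)
  4: emitted by gauge_drift (line 7)
  5: emitted by locate_pivot (line 11)
  6: emitted by locate_pivot (line 16)
  7: emitted by trim_outliers (line 32)
  8: emitted by map_offsets (line 20)
  9: emitted by main (line 48)
A correct fix: line 23: replace `19` with `21`.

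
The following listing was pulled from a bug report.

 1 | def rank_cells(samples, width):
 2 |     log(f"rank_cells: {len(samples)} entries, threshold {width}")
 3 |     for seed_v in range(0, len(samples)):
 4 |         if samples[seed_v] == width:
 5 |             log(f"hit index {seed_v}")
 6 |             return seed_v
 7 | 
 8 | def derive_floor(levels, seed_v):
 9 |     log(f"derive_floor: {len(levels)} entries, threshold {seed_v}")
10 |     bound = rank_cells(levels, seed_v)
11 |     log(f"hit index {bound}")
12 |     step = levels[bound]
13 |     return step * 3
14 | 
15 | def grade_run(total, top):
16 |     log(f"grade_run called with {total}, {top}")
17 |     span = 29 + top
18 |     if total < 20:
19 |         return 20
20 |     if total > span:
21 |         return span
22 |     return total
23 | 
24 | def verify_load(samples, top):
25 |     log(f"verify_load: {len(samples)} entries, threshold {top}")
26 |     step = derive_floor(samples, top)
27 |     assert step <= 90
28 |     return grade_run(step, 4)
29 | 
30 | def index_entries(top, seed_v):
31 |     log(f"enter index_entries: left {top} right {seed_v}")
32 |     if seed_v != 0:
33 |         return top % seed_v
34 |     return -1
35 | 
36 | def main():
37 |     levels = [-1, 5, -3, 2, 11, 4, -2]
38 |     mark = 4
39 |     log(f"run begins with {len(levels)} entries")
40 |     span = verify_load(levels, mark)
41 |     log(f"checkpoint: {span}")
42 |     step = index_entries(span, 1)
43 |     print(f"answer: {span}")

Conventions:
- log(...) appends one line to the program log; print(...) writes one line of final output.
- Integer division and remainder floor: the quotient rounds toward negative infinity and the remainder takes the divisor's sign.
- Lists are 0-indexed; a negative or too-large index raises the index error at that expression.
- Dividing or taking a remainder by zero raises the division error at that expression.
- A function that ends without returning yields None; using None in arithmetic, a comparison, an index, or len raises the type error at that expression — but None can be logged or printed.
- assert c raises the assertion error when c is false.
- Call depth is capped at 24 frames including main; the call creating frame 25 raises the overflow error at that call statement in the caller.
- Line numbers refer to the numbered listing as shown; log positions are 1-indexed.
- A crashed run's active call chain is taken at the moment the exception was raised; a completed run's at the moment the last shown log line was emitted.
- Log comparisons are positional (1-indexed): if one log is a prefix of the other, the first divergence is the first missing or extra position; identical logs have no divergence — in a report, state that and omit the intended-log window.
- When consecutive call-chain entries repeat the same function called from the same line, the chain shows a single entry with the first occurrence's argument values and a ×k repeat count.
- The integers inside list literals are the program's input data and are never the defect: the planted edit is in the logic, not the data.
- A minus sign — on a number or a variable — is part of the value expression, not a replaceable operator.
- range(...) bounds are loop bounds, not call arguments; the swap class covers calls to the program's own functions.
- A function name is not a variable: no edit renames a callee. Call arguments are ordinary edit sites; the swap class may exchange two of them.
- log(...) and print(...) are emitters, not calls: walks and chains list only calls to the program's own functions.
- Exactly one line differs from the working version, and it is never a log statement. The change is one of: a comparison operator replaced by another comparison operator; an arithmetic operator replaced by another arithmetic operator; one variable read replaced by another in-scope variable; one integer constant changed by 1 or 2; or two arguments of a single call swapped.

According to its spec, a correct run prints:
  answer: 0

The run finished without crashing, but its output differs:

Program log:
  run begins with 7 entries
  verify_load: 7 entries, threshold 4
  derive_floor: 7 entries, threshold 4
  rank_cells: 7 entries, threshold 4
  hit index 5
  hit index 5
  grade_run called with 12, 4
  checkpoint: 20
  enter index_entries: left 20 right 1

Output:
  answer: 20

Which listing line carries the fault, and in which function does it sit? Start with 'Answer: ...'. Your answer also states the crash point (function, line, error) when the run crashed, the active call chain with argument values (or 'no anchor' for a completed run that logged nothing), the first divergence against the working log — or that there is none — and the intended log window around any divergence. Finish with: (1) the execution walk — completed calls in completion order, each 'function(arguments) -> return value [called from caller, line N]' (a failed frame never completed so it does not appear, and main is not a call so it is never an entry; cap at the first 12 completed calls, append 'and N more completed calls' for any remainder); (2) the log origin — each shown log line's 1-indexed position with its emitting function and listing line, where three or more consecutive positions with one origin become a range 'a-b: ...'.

Answer: the defect is in main at line 43.
Key fact: The two runs log identically and part ways only at the printed values.
Call chain: main -> index_entries(20, 1) (called at line 42).
First divergence: none; the two logs match at every position.
Execution walk:
  rank_cells([-1, 5, -3, 2, 11, 4, -2], 4) -> 5  [called from derive_floor, line 10]
  derive_floor([-1, 5, -3, 2, 11, 4, -2], 4) -> 12  [called from verify_load, line 26]
  grade_run(12, 4) -> 20  [called from verify_load, line 28]
  verify_load([-1, 5, -3, 2, 11, 4, -2], 4) -> 20  [called from main, line 40]
  index_entries(20, 1) -> 0  [called from main, line 42]
Log origin:
  1: emitted by main (line 39)
  2: emitted by verify_load (line 25)
  3: emitted by derive_floor (line 9)
  4: emitted by rank_cells (line 2)
  5: emitted by rank_cells (line 5)
  6: emitted by derive_floor (line 11)
  7: emitted by grade_run (line 16)
  8: emitted by main (line 41)
  9: emitted by index_entries (line 31)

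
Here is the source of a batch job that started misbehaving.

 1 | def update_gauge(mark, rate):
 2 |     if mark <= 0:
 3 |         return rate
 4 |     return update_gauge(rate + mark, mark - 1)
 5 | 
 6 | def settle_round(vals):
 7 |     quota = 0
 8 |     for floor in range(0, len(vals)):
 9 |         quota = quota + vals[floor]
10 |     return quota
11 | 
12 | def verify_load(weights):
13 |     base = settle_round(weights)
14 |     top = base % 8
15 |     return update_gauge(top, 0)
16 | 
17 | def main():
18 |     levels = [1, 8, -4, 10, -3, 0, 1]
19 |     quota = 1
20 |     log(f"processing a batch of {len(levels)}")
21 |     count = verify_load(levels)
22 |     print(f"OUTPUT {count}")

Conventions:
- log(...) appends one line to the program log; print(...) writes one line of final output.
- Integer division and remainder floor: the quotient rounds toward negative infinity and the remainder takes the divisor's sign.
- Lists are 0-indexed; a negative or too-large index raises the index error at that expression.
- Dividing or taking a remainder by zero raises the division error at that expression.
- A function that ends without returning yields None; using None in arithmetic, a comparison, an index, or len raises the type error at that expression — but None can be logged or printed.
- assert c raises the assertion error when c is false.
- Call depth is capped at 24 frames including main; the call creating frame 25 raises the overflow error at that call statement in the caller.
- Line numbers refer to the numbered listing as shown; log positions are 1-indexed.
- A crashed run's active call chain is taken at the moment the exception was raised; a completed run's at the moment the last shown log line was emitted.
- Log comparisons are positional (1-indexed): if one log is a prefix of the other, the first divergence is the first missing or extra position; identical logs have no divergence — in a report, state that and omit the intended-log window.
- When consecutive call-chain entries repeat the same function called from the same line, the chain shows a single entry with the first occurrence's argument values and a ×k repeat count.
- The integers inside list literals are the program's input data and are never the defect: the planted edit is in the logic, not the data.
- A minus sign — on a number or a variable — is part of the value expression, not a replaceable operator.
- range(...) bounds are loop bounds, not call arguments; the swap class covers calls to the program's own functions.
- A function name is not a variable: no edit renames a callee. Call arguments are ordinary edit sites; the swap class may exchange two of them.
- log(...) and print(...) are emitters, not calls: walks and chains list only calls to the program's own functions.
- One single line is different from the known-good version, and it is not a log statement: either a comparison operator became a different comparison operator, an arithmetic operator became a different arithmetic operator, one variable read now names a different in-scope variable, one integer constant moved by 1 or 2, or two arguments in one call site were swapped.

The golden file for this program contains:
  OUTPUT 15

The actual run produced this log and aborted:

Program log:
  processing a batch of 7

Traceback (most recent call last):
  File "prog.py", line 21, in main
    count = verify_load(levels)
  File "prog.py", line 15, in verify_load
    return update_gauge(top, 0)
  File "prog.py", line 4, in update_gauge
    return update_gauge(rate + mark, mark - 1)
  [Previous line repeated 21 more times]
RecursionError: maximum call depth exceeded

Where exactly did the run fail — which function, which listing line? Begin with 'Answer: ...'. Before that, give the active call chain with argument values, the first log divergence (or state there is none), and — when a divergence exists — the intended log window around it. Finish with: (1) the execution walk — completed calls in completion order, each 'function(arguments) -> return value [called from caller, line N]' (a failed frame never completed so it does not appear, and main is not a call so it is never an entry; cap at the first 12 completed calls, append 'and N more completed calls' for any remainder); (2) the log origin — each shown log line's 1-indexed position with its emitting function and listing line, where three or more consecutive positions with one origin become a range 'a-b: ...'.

Answer: the error was raised in update_gauge, line 4.
Core observation: The log gives no warning — it matches the intended run right up to the abort.
Call chain: main -> verify_load([1, 8, -4, 10, -3, 0, 1]) (called at line 21) -> update_gauge(5, 0) (called at line 15) -> update_gauge(5, 4) (called at line 4) ×21.
First divergence: none — the logs agree in full.
Execution walk:
  settle_round([1, 8, -4, 10, -3, 0, 1]) -> 13  [called from verify_load, line 13]
Log origin:
  1: logged in main at line 20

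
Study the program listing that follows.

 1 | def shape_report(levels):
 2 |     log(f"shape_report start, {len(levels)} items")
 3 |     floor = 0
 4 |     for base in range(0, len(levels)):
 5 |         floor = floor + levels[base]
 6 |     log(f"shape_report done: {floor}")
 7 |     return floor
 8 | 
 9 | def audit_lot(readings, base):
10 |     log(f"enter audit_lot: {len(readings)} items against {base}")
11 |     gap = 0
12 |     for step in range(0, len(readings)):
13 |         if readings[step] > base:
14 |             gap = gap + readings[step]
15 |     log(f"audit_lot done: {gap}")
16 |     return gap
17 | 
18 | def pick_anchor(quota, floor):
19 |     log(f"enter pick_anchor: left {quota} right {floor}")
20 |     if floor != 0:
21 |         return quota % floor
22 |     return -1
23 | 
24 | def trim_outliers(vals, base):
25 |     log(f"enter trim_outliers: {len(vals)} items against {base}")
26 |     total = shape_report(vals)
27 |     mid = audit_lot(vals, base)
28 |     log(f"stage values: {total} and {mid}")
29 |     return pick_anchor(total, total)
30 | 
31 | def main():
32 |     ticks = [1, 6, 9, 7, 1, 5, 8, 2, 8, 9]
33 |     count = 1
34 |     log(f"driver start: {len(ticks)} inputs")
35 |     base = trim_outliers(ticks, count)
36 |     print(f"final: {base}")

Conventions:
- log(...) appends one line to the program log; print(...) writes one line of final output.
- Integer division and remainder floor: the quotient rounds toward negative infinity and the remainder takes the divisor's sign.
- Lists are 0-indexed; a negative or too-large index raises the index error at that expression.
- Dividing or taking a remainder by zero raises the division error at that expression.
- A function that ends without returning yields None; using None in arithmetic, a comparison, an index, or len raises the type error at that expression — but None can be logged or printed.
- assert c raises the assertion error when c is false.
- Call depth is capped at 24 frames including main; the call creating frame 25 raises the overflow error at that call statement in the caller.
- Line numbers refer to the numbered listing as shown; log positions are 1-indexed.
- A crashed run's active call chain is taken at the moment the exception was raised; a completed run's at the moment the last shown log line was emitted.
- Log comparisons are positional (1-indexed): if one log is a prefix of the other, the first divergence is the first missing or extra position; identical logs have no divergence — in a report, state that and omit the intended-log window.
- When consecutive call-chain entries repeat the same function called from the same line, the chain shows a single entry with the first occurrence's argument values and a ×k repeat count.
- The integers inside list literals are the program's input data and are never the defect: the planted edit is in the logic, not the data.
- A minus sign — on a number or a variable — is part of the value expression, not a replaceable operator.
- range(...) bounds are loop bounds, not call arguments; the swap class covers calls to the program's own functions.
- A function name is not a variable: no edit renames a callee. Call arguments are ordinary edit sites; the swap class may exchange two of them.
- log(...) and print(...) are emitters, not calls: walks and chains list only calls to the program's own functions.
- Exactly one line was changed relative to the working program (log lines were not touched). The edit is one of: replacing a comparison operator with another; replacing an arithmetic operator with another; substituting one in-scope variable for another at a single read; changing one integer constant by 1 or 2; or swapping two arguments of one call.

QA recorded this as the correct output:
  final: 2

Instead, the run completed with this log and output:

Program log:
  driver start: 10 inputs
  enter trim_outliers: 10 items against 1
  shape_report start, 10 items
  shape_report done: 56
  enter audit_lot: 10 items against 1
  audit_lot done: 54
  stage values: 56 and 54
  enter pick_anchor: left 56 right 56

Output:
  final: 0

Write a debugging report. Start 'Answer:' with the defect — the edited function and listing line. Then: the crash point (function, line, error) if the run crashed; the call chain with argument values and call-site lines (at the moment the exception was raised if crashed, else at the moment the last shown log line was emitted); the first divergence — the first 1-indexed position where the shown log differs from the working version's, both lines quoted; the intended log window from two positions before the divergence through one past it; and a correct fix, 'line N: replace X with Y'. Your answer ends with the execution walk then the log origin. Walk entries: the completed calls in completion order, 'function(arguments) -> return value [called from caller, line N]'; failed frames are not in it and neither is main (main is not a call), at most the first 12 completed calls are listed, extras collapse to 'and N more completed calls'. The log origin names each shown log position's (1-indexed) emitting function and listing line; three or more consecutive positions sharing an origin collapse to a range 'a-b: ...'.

Answer: the defect is in trim_outliers at line 29.
The tell: The earliest visible damage is log position 8 — 'enter pick_anchor: left 56 right 56' rather than the intended 'enter pick_anchor: left 56 right 54'.
Call chain: main -> trim_outliers([1, 6, 9, 7, 1, 5, 8, 2, 8, 9], 1) (called at line 35) -> pick_anchor(56, 56) (called at line 29).
First divergence: at position 8 the run shows 'enter pick_anchor: left 56 right 56' where the working version logs 'enter pick_anchor: left 56 right 54'.
Intended log window:
  6: audit_lot done: 54
  7: stage values: 56 and 54
  8: enter pick_anchor: left 56 right 54
Execution walk:
  shape_report([1, 6, 9, 7, 1, 5, 8, 2, 8, 9]) -> 56  [called from trim_outliers, line 26]
  audit_lot([1, 6, 9, 7, 1, 5, 8, 2, 8, 9], 1) -> 54  [called from trim_outliers, line 27]
  pick_anchor(56, 56) -> 0  [called from trim_outliers, line 29]
  trim_outliers([1, 6, 9, 7, 1, 5, 8, 2, 8, 9], 1) -> 0  [called from main, line 35]
Log line origins:
  1: from main, line 34
  2: from trim_outliers, line 25
  3: from shape_report, line 2
  4: from shape_report, line 6
  5: from audit_lot, line 10
  6: from audit_lot, line 15
  7: from trim_outliers, line 28
  8: from pick_anchor, line 19
A correct fix: line 29: replace `pick_anchor(total, total)` with `pick_anchor(total, mid)`.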